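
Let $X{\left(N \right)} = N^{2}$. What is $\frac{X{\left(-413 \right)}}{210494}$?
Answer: $\frac{170569}{210494} \approx 0.81033$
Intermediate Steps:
$\frac{X{\left(-413 \right)}}{210494} = \frac{\left(-413\right)^{2}}{210494} = 170569 \cdot \frac{1}{210494} = \frac{170569}{210494}$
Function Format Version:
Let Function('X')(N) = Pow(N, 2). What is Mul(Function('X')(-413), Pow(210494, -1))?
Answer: Rational(170569, 210494) ≈ 0.81033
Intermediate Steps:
Mul(Function('X')(-413), Pow(210494, -1)) = Mul(Pow(-413, 2), Pow(210494, -1)) = Mul(170569, Rational(1, 210494)) = Rational(170569, 210494)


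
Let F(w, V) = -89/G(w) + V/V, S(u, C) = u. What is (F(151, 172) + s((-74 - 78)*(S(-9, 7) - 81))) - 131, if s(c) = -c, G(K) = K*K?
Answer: -314881899/22801 ≈ -13810.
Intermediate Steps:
G(K) = K²
F(w, V) = 1 - 89/w² (F(w, V) = -89/w² + V/V = -89/w² + 1 = 1 - 89/w²)
(F(151, 172) + s((-74 - 78)*(S(-9, 7) - 81))) - 131 = ((1 - 89/151²) - (-74 - 78)*(-9 - 81)) - 131 = ((1 - 89*1/22801) - (-152)*(-90)) - 131 = ((1 - 89/22801) - 1*13680) - 131 = (22712/22801 - 13680) - 131 = -311894968/22801 - 131 = -314881899/22801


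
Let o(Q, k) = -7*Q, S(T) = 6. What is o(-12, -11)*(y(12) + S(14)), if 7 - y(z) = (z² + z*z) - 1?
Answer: -23016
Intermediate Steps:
y(z) = 8 - 2*z² (y(z) = 7 - ((z² + z*z) - 1) = 7 - ((z² + z²) - 1) = 7 - (2*z² - 1) = 7 - (-1 + 2*z²) = 7 + (1 - 2*z²) = 8 - 2*z²)
o(-12, -11)*(y(12) + S(14)) = (-7*(-12))*((8 - 2*12²) + 6) = 84*((8 - 2*144) + 6) = 84*((8 - 288) + 6) = 84*(-280 + 6) = 84*(-274) = -23016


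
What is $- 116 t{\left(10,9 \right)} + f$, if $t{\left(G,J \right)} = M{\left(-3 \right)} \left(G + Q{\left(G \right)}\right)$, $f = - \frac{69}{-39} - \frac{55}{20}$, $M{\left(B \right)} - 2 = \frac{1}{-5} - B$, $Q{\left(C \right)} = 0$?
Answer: $- \frac{289587}{52} \approx -5569.0$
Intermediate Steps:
$M{\left(B \right)} = \frac{9}{5} - B$ ($M{\left(B \right)} = 2 - \left(\frac{1}{5} + B\right) = \frac{9}{5} - B$)
$f = - \frac{51}{52}$ ($f = \left(-69\right) \left(- \frac{1}{39}\right) - \frac{11}{4} = \frac{23}{13} - \frac{11}{4} = - \frac{51}{52} \approx -0.98077$)
$t{\left(G,J \right)} = \frac{24 G}{5}$ ($t{\left(G,J \right)} = \left(\frac{9}{5} - -3\right) \left(G + 0\right) = \left(\frac{9}{5} + 3\right) G = \frac{24 G}{5}$)
$- 116 t{\left(10,9 \right)} + f = - 116 \cdot \frac{24}{5} \cdot 10 - \frac{51}{52} = \left(-116\right) 48 - \frac{51}{52} = -5568 - \frac{51}{52} = - \frac{289587}{52}$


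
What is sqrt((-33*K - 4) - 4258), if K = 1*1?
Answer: I*sqrt(4295) ≈ 65.536*I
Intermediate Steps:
K = 1
sqrt((-33*K - 4) - 4258) = sqrt((-33*1 - 4) - 4258) = sqrt((-33 - 4) - 4258) = sqrt(-37 - 4258) = sqrt(-4295) = I*sqrt(4295)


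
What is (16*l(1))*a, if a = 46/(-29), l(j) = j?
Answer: -736/29 ≈ -25.379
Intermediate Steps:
a = -46/29 (a = 46*(-1/29) = -46/29 ≈ -1.5862)
(16*l(1))*a = (16*1)*(-46/29) = 16*(-46/29) = -736/29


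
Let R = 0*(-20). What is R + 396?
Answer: 396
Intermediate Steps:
R = 0
R + 396 = 0 + 396 = 396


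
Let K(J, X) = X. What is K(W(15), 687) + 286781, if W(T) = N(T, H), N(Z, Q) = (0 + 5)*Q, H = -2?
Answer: 287468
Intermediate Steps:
N(Z, Q) = 5*Q
W(T) = -10 (W(T) = 5*(-2) = -10)
K(W(15), 687) + 286781 = 687 + 286781 = 287468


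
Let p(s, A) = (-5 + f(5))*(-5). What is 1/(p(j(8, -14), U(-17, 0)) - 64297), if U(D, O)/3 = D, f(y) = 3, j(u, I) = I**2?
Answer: -1/64287 ≈ -1.5555e-5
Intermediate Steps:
U(D, O) = 3*D
p(s, A) = 10 (p(s, A) = (-5 + 3)*(-5) = -2*(-5) = 10)
1/(p(j(8, -14), U(-17, 0)) - 64297) = 1/(10 - 64297) = 1/(-64287) = -1/64287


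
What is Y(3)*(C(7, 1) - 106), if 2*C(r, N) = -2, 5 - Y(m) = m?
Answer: -214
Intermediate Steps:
Y(m) = 5 - m
C(r, N) = -1 (C(r, N) = (1/2)*(-2) = -1)
Y(3)*(C(7, 1) - 106) = (5 - 1*3)*(-1 - 106) = (5 - 3)*(-107) = 2*(-107) = -214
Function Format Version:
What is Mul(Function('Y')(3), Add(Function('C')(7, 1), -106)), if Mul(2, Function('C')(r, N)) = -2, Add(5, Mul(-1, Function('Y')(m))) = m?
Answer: -214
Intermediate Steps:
Function('Y')(m) = Add(5, Mul(-1, m))
Function('C')(r, N) = -1 (Function('C')(r, N) = Mul(Rational(1, 2), -2) = -1)
Mul(Function('Y')(3), Add(Function('C')(7, 1), -106)) = Mul(Add(5, Mul(-1, 3)), Add(-1, -106)) = Mul(Add(5, -3), -107) = Mul(2, -107) = -214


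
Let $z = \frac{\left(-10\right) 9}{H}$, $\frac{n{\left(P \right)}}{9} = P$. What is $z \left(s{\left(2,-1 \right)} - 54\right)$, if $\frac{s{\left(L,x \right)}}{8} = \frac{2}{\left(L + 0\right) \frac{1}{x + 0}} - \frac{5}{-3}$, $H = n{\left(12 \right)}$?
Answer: $\frac{365}{9} \approx 40.556$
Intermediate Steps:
$n{\left(P \right)} = 9 P$
$H = 108$ ($H = 9 \cdot 12 = 108$)
$z = - \frac{5}{6}$ ($z = \frac{\left(-10\right) 9}{108} = \left(-90\right) \frac{1}{108} = - \frac{5}{6} \approx -0.83333$)
$s{\left(L,x \right)} = \frac{40}{3} + \frac{16 x}{L}$ ($s{\left(L,x \right)} = 8 \left(\frac{2}{\left(L + 0\right) \frac{1}{x + 0}} - \frac{5}{-3}\right) = 8 \left(\frac{2}{L \frac{1}{x}} - - \frac{5}{3}\right) = 8 \left(2 \frac{x}{L} + \frac{5}{3}\right) = 8 \left(\frac{2 x}{L} + \frac{5}{3}\right) = 8 \left(\frac{5}{3} + \frac{2 x}{L}\right) = \frac{40}{3} + \frac{16 x}{L}$)
$z \left(s{\left(2,-1 \right)} - 54\right) = - \frac{5 \left(\left(\frac{40}{3} + 16 \left(-1\right) \frac{1}{2}\right) - 54\right)}{6} = - \frac{5 \left(\left(\frac{40}{3} - 8\right) - 54\right)}{6} = - \frac{5 \left(\frac{16}{3} - 54\right)}{6} = \left(- \frac{5}{6}\right) \left(- \frac{146}{3}\right) = \frac{365}{9}$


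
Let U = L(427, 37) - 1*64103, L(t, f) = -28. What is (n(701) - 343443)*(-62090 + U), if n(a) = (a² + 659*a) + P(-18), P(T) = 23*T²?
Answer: -77924932549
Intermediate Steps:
n(a) = 7452 + a² + 659*a (n(a) = (a² + 659*a) + 23*(-18)² = (a² + 659*a) + 23*324 = (a² + 659*a) + 7452 = 7452 + a² + 659*a)
U = -64131 (U = -28 - 1*64103 = -28 - 64103 = -64131)
(n(701) - 343443)*(-62090 + U) = ((7452 + 701² + 659*701) - 343443)*(-62090 - 64131) = ((7452 + 491401 + 461959) - 343443)*(-126221) = (960812 - 343443)*(-126221) = 617369*(-126221) = -77924932549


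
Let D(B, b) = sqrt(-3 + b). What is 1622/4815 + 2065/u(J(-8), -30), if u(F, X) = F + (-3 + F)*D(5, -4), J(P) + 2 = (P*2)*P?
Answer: (-3382449*I + 66502*sqrt(7))/(4815*(-42*I + 41*sqrt(7))) ≈ 2.4734 - 5.5183*I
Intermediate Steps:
J(P) = -2 + 2*P**2 (J(P) = -2 + (P*2)*P = -2 + (2*P)*P = -2 + 2*P**2)
u(F, X) = F + I*sqrt(7)*(-3 + F) (u(F, X) = F + (-3 + F)*sqrt(-3 - 4) = F + (-3 + F)*sqrt(-7) = F + (-3 + F)*(I*sqrt(7)) = F + I*sqrt(7)*(-3 + F))
1622/4815 + 2065/u(J(-8), -30) = 1622/4815 + 2065/((-2 + 2*(-8)**2) - 3*I*sqrt(7) + I*(-2 + 2*(-8)**2)*sqrt(7)) = 1622*(1/4815) + 2065/((-2 + 2*64) - 3*I*sqrt(7) + I*(-2 + 2*64)*sqrt(7)) = 1622/4815 + 2065/((-2 + 128) - 3*I*sqrt(7) + I*(-2 + 128)*sqrt(7)) = 1622/4815 + 2065/(126 - 3*I*sqrt(7) + I*126*sqrt(7)) = 1622/4815 + 2065/(126 - 3*I*sqrt(7) + 126*I*sqrt(7)) = 1622/4815 + 2065/(126 + 123*I*sqrt(7))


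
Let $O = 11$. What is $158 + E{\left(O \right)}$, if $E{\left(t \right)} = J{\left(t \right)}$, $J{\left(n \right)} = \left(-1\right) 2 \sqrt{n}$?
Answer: $158 - 2 \sqrt{11} \approx 151.37$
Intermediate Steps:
$J{\left(n \right)} = - 2 \sqrt{n}$
$E{\left(t \right)} = - 2 \sqrt{t}$
$158 + E{\left(O \right)} = 158 - 2 \sqrt{11}$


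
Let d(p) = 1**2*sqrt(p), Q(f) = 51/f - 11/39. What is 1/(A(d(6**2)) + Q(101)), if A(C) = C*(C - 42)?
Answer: -3939/849946 ≈ -0.0046344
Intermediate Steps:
Q(f) = -11/39 + 51/f (Q(f) = 51/f - 11*1/39 = 51/f - 11/39 = -11/39 + 51/f)
d(p) = sqrt(p) (d(p) = 1*sqrt(p) = sqrt(p))
A(C) = C*(-42 + C)
1/(A(d(6**2)) + Q(101)) = 1/(sqrt(6**2)*(-42 + sqrt(6**2)) + (-11/39 + 51/101)) = 1/(sqrt(36)*(-42 + sqrt(36)) + (-11/39 + 51*(1/101))) = 1/(6*(-42 + 6) + (-11/39 + 51/101)) = 1/(6*(-36) + 878/3939) = 1/(-216 + 878/3939) = 1/(-849946/3939) = -3939/849946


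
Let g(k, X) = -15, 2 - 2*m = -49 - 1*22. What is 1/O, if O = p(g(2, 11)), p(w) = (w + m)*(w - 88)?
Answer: -2/4429 ≈ -0.00045157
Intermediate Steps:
m = 73/2 (m = 1 - (-49 - 1*22)/2 = 1 - (-49 - 22)/2 = 1 - ½*(-71) = 1 + 71/2 = 73/2 ≈ 36.500)
p(w) = (-88 + w)*(73/2 + w) (p(w) = (w + 73/2)*(w - 88) = (73/2 + w)*(-88 + w) = (-88 + w)*(73/2 + w))
O = -4429/2 (O = -3212 + (-15)² - 103/2*(-15) = -3212 + 225 + 1545/2 = -4429/2 ≈ -2214.5)
1/O = 1/(-4429/2) = -2/4429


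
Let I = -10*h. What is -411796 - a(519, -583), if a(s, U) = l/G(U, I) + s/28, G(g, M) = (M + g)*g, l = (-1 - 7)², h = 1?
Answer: -3986419067025/9680132 ≈ -4.1181e+5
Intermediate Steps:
I = -10 (I = -10*1 = -10)
l = 64 (l = (-8)² = 64)
G(g, M) = g*(M + g)
a(s, U) = s/28 + 64/(U*(-10 + U)) (a(s, U) = 64/((U*(-10 + U))) + s/28 = 64*(1/(U*(-10 + U))) + s*(1/28) = 64/(U*(-10 + U)) + s/28 = s/28 + 64/(U*(-10 + U)))
-411796 - a(519, -583) = -411796 - (1792 - 583*519*(-10 - 583))/(28*(-583)*(-10 - 583)) = -411796 - (-1)*(1792 - 583*519*(-593))/(28*583*(-593)) = -411796 - (-1)*(-1)*(1792 + 179428161)/(28*583*593) = -411796 - (-1)*(-1)*179429953/(28*583*593) = -411796 - 1*179429953/9680132 = -411796 - 179429953/9680132 = -3986419067025/9680132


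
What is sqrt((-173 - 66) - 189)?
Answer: 2*I*sqrt(107) ≈ 20.688*I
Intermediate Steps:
sqrt((-173 - 66) - 189) = sqrt(-239 - 189) = sqrt(-428) = 2*I*sqrt(107)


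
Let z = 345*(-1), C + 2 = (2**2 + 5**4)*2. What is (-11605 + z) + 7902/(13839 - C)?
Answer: -150358948/12583 ≈ -11949.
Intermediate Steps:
C = 1256 (C = -2 + (2**2 + 5**4)*2 = -2 + (4 + 625)*2 = -2 + 629*2 = -2 + 1258 = 1256)
z = -345
(-11605 + z) + 7902/(13839 - C) = (-11605 - 345) + 7902/(13839 - 1*1256) = -11950 + 7902/(13839 - 1256) = -11950 + 7902/12583 = -150358948/12583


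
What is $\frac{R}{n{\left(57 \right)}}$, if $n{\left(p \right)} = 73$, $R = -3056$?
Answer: $- \frac{3056}{73} \approx -41.863$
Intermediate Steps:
$\frac{R}{n{\left(57 \right)}} = - \frac{3056}{73}$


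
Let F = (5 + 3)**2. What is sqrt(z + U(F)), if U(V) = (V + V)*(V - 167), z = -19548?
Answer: 14*I*sqrt(167) ≈ 180.92*I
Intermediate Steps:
F = 64 (F = 8**2 = 64)
U(V) = 2*V*(-167 + V) (U(V) = (2*V)*(-167 + V) = 2*V*(-167 + V))
sqrt(z + U(F)) = sqrt(-19548 + 2*64*(-167 + 64)) = sqrt(-19548 + 2*64*(-103)) = sqrt(-19548 - 13184) = sqrt(-32732) = 14*I*sqrt(167)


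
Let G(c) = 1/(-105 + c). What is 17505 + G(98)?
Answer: 122534/7 ≈ 17505.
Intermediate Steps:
17505 + G(98) = 17505 + 1/(-105 + 98) = 17505 + 1/(-7) = 17505 - 1/7 = 122534/7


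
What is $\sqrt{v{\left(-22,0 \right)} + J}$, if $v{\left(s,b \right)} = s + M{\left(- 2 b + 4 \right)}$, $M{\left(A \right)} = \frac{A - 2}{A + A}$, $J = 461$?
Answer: $\frac{\sqrt{1757}}{2} \approx 20.958$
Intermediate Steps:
$M{\left(A \right)} = \frac{-2 + A}{2 A}$
$v{\left(s,b \right)} = s + \frac{2 - 2 b}{2 \left(4 - 2 b\right)}$ ($v{\left(s,b \right)} = s + \frac{-2 - \left(-4 + 2 b\right)}{2 \left(- 2 b + 4\right)} = s + \frac{-2 - \left(-4 + 2 b\right)}{2 \left(4 - 2 b\right)} = s + \frac{2 - 2 b}{2 \left(4 - 2 b\right)}$)
$\sqrt{v{\left(-22,0 \right)} + J} = \sqrt{\frac{-1 + 0 + 2 \left(-22\right) \left(-2 + 0\right)}{2 \left(-2 + 0\right)} + 461} = \sqrt{\frac{-1 + 0 + 2 \left(-22\right) \left(-2\right)}{2 \left(-2\right)} + 461} = \sqrt{\frac{1}{2} \left(- \frac{1}{2}\right) \left(-1 + 0 + 88\right) + 461} = \sqrt{\frac{1}{2} \left(- \frac{1}{2}\right) 87 + 461} = \sqrt{- \frac{87}{4} + 461} = \sqrt{\frac{1757}{4}} = \frac{\sqrt{1757}}{2}$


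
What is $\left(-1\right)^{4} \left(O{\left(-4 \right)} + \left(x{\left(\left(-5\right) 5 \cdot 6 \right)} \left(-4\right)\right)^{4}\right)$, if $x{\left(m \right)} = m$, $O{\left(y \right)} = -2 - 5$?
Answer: $129599999993$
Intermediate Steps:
$O{\left(y \right)} = -7$ ($O{\left(y \right)} = -2 - 5 = -7$)
$\left(-1\right)^{4} \left(O{\left(-4 \right)} + \left(x{\left(\left(-5\right) 5 \cdot 6 \right)} \left(-4\right)\right)^{4}\right) = \left(-1\right)^{4} \left(-7 + \left(\left(-5\right) 5 \cdot 6 \left(-4\right)\right)^{4}\right) = 1 \left(-7 + \left(\left(-25\right) 6 \left(-4\right)\right)^{4}\right) = 1 \left(-7 + \left(\left(-150\right) \left(-4\right)\right)^{4}\right) = 1 \left(-7 + 600^{4}\right) = 1 \left(-7 + 129600000000\right) = 1 \cdot 129599999993 = 129599999993$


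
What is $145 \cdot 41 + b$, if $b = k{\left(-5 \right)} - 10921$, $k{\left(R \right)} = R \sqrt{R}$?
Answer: $-4976 - 5 i \sqrt{5} \approx -4976.0 - 11.18 i$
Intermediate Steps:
$k{\left(R \right)} = R^{\frac{3}{2}}$
$b = -10921 - 5 i \sqrt{5}$ ($b = \left(-5\right)^{\frac{3}{2}} - 10921 = - 5 i \sqrt{5} - 10921 = -10921 - 5 i \sqrt{5} \approx -10921.0 - 11.18 i$)
$145 \cdot 41 + b = 145 \cdot 41 - \left(10921 + 5 i \sqrt{5}\right) = 5945 - \left(10921 + 5 i \sqrt{5}\right) = -4976 - 5 i \sqrt{5}$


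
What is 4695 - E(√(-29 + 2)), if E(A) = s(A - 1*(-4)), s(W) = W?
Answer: 4691 - 3*I*√3 ≈ 4691.0 - 5.1962*I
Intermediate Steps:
E(A) = 4 + A (E(A) = A - 1*(-4) = A + 4 = 4 + A)
4695 - E(√(-29 + 2)) = 4695 - (4 + √(-29 + 2)) = 4695 - (4 + √(-27)) = 4695 - (4 + 3*I*√3) = 4695 + (-4 - 3*I*√3) = 4691 - 3*I*√3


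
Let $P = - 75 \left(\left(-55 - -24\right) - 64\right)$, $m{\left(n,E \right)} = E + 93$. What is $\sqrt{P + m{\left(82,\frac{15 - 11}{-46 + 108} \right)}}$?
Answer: $\frac{4 \sqrt{433535}}{31} \approx 84.959$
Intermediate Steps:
$m{\left(n,E \right)} = 93 + E$
$P = 7125$ ($P = - 75 \left(\left(-55 + 24\right) - 64\right) = - 75 \left(-31 - 64\right) = \left(-75\right) \left(-95\right) = 7125$)
$\sqrt{P + m{\left(82,\frac{15 - 11}{-46 + 108} \right)}} = \sqrt{7125 + \left(93 + \frac{15 - 11}{-46 + 108}\right)} = \sqrt{7125 + \left(93 + \frac{4}{62}\right)} = \sqrt{7125 + \left(93 + 4 \cdot \frac{1}{62}\right)} = \sqrt{7125 + \left(93 + \frac{2}{31}\right)} = \sqrt{7125 + \frac{2885}{31}} = \sqrt{\frac{223760}{31}} = \frac{4 \sqrt{433535}}{31}$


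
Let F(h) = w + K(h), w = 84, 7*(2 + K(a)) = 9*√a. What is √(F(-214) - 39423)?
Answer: √(-1927709 + 63*I*√214)/7 ≈ 0.047413 + 198.35*I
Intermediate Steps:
K(a) = -2 + 9*√a/7 (K(a) = -2 + (9*√a)/7 = -2 + 9*√a/7)
F(h) = 82 + 9*√h/7 (F(h) = 84 + (-2 + 9*√h/7) = 82 + 9*√h/7)
√(F(-214) - 39423) = √((82 + 9*√(-214)/7) - 39423) = √((82 + 9*(I*√214)/7) - 39423) = √((82 + 9*I*√214/7) - 39423) = √(-39341 + 9*I*√214/7)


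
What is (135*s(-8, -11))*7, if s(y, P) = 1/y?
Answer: -945/8 ≈ -118.13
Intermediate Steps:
(135*s(-8, -11))*7 = (135/(-8))*7 = (135*(-1/8))*7 = -135/8*7 = -945/8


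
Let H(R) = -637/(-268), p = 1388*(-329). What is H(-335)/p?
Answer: -91/17483248 ≈ -5.2050e-6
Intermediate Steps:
p = -456652
H(R) = 637/268 (H(R) = -637*(-1/268) = 637/268)
H(-335)/p = (637/268)/(-456652) = (637/268)*(-1/456652) = -91/17483248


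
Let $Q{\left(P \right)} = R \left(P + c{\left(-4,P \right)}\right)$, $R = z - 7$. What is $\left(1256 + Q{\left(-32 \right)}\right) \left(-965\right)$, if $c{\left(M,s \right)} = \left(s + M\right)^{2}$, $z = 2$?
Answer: $4886760$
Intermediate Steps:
$c{\left(M,s \right)} = \left(M + s\right)^{2}$
$R = -5$ ($R = 2 - 7 = -5$)
$Q{\left(P \right)} = - 5 P - 5 \left(-4 + P\right)^{2}$ ($Q{\left(P \right)} = - 5 \left(P + \left(-4 + P\right)^{2}\right) = - 5 P - 5 \left(-4 + P\right)^{2}$)
$\left(1256 + Q{\left(-32 \right)}\right) \left(-965\right) = \left(1256 - \left(-160 + 5 \left(-4 - 32\right)^{2}\right)\right) \left(-965\right) = \left(1256 + \left(160 - 5 \left(-36\right)^{2}\right)\right) \left(-965\right) = \left(1256 + \left(160 - 6480\right)\right) \left(-965\right) = \left(1256 - 6320\right) \left(-965\right) = \left(-5064\right) \left(-965\right) = 4886760$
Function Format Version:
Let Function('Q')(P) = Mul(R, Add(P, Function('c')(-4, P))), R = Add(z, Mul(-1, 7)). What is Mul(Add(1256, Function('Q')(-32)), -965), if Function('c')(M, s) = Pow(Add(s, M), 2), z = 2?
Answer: 4886760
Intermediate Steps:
Function('c')(M, s) = Pow(Add(M, s), 2)
R = -5 (R = Add(2, Mul(-1, 7)) = Add(2, -7) = -5)
Function('Q')(P) = Add(Mul(-5, P), Mul(-5, Pow(Add(-4, P), 2))) (Function('Q')(P) = Mul(-5, Add(P, Pow(Add(-4, P), 2))) = Add(Mul(-5, P), Mul(-5, Pow(Add(-4, P), 2))))
Mul(Add(1256, Function('Q')(-32)), -965) = Mul(Add(1256, Add(Mul(-5, -32), Mul(-5, Pow(Add(-4, -32), 2)))), -965) = Mul(Add(1256, Add(160, Mul(-5, Pow(-36, 2)))), -965) = Mul(Add(1256, Add(160, Mul(-5, 1296))), -965) = Mul(Add(1256, Add(160, -6480)), -965) = Mul(Add(1256, -6320), -965) = Mul(-5064, -965) = 4886760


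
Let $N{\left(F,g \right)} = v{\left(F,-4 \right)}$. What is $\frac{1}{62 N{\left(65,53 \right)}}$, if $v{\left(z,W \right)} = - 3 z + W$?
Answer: $- \frac{1}{12338} \approx -8.105 \cdot 10^{-5}$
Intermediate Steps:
$v{\left(z,W \right)} = W - 3 z$
$N{\left(F,g \right)} = -4 - 3 F$
$\frac{1}{62 N{\left(65,53 \right)}} = \frac{1}{62 \left(-4 - 195\right)} = \frac{1}{62 \left(-199\right)} = \frac{1}{-12338} = - \frac{1}{12338}$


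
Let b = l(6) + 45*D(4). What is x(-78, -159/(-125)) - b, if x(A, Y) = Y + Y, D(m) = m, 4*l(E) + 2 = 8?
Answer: -44739/250 ≈ -178.96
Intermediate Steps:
l(E) = 3/2 (l(E) = -½ + (¼)*8 = -½ + 2 = 3/2)
x(A, Y) = 2*Y
b = 363/2 (b = 3/2 + 45*4 = 3/2 + 180 = 363/2 ≈ 181.50)
x(-78, -159/(-125)) - b = 2*(-159/(-125)) - 1*363/2 = 2*(-159*(-1/125)) - 363/2 = 2*(159/125) - 363/2 = 318/125 - 363/2 = -44739/250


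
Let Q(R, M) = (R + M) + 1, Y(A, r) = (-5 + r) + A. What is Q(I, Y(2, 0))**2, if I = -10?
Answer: 144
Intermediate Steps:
Y(A, r) = -5 + A + r
Q(R, M) = 1 + M + R (Q(R, M) = (M + R) + 1 = 1 + M + R)
Q(I, Y(2, 0))**2 = (1 + (-5 + 2 + 0) - 10)**2 = (1 - 3 - 10)**2 = (-12)**2 = 144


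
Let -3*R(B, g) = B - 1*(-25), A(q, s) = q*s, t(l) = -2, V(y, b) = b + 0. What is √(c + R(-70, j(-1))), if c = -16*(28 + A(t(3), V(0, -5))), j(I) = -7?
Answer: I*√593 ≈ 24.352*I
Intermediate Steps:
V(y, b) = b
R(B, g) = -25/3 - B/3 (R(B, g) = -(B - 1*(-25))/3 = -(B + 25)/3 = -(25 + B)/3 = -25/3 - B/3)
c = -608 (c = -16*(28 - 2*(-5)) = -16*(28 + 10) = -16*38 = -608)
√(c + R(-70, j(-1))) = √(-608 + (-25/3 - ⅓*(-70))) = √(-608 + (-25/3 + 70/3)) = √(-608 + 15) = √(-593) = I*√593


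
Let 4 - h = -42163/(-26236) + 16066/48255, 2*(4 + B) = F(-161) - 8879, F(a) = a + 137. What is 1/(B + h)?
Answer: -1266018180/5638136011411 ≈ -0.00022455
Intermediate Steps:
F(a) = 137 + a
B = -8911/2 (B = -4 + ((137 - 161) - 8879)/2 = -4 + (-24 - 8879)/2 = -4 + (1/2)*(-8903) = -4 - 8903/2 = -8911/2 ≈ -4455.5)
h = 2607989579/1266018180 (h = 4 - (-42163/(-26236) + 16066/48255) = 4 - (-42163*(-1/26236) + 16066*(1/48255)) = 4 - (42163/26236 + 16066/48255) = 4 - 1*2456083141/1266018180 = 4 - 2456083141/1266018180 = 2607989579/1266018180 ≈ 2.0600)
1/(B + h) = 1/(-8911/2 + 2607989579/1266018180) = 1/(-5638136011411/1266018180) = -1266018180/5638136011411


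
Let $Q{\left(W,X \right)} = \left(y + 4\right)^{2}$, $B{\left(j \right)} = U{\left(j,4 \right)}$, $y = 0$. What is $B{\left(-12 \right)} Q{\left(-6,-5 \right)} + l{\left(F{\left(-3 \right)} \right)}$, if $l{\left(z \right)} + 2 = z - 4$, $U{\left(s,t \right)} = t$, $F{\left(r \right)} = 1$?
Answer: $59$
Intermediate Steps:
$B{\left(j \right)} = 4$
$Q{\left(W,X \right)} = 16$ ($Q{\left(W,X \right)} = \left(0 + 4\right)^{2} = 4^{2} = 16$)
$l{\left(z \right)} = -6 + z$ ($l{\left(z \right)} = -2 + \left(z - 4\right) = -2 + \left(-4 + z\right) = -6 + z$)
$B{\left(-12 \right)} Q{\left(-6,-5 \right)} + l{\left(F{\left(-3 \right)} \right)} = 4 \cdot 16 + \left(-6 + 1\right) = 64 - 5 = 59$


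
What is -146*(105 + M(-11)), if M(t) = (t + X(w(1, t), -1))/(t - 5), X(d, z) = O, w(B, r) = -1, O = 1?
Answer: -61685/4 ≈ -15421.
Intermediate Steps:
X(d, z) = 1
M(t) = (1 + t)/(-5 + t) (M(t) = (t + 1)/(t - 5) = (1 + t)/(-5 + t))
-146*(105 + M(-11)) = -146*(105 + (1 - 11)/(-5 - 11)) = -146*(105 - 10/(-16)) = -146*(105 - 1/16*(-10)) = -146*(105 + 5/8) = -146*845/8 = -61685/4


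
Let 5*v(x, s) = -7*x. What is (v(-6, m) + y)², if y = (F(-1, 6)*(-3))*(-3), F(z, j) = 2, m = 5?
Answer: 17424/25 ≈ 696.96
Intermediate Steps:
v(x, s) = -7*x/5 (v(x, s) = (-7*x)/5 = -7*x/5)
y = 18 (y = (2*(-3))*(-3) = -6*(-3) = 18)
(v(-6, m) + y)² = (-7/5*(-6) + 18)² = (42/5 + 18)² = (132/5)² = 17424/25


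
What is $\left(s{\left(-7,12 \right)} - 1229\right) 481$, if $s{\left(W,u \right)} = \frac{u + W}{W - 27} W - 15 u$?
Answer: $- \frac{23025951}{34} \approx -6.7723 \cdot 10^{5}$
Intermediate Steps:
$s{\left(W,u \right)} = - 15 u + \frac{W \left(W + u\right)}{-27 + W}$ ($s{\left(W,u \right)} = \frac{W + u}{-27 + W} W - 15 u = \frac{W \left(W + u\right)}{-27 + W} - 15 u = - 15 u + \frac{W \left(W + u\right)}{-27 + W}$)
$\left(s{\left(-7,12 \right)} - 1229\right) 481 = \left(\frac{\left(-7\right)^{2} + 405 \cdot 12 - \left(-98\right) 12}{-27 - 7} - 1229\right) 481 = \left(\frac{49 + 4860 + 1176}{-34} - 1229\right) 481 = \left(\left(- \frac{1}{34}\right) 6085 - 1229\right) 481 = \left(- \frac{6085}{34} - 1229\right) 481 = \left(- \frac{47871}{34}\right) 481 = - \frac{23025951}{34}$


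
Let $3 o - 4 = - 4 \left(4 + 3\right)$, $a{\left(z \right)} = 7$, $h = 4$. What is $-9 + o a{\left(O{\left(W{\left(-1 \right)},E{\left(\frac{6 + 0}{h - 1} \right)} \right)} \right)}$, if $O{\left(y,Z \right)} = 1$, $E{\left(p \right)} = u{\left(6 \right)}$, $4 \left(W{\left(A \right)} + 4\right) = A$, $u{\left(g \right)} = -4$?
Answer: $-65$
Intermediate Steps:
$W{\left(A \right)} = -4 + \frac{A}{4}$
$E{\left(p \right)} = -4$
$o = -8$ ($o = \frac{4}{3} + \frac{\left(-4\right) \left(4 + 3\right)}{3} = \frac{4}{3} + \frac{\left(-4\right) 7}{3} = \frac{4}{3} + \frac{1}{3} \left(-28\right) = \frac{4}{3} - \frac{28}{3} = -8$)
$-9 + o a{\left(O{\left(W{\left(-1 \right)},E{\left(\frac{6 + 0}{h - 1} \right)} \right)} \right)} = -9 - 56 = -65$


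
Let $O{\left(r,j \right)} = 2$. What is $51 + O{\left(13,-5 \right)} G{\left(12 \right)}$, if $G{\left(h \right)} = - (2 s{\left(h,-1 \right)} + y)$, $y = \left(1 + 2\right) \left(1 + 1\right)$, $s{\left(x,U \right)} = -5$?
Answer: $59$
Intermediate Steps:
$y = 6$ ($y = 3 \cdot 2 = 6$)
$G{\left(h \right)} = 4$ ($G{\left(h \right)} = - (2 \left(-5\right) + 6) = - (-10 + 6) = \left(-1\right) \left(-4\right) = 4$)
$51 + O{\left(13,-5 \right)} G{\left(12 \right)} = 51 + 2 \cdot 4 = 51 + 8 = 59$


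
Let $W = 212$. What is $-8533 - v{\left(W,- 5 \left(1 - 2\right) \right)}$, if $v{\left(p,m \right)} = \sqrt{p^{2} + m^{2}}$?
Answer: $-8533 - \sqrt{44969} \approx -8745.1$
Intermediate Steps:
$v{\left(p,m \right)} = \sqrt{m^{2} + p^{2}}$
$-8533 - v{\left(W,- 5 \left(1 - 2\right) \right)} = -8533 - \sqrt{\left(- 5 \left(1 - 2\right)\right)^{2} + 212^{2}} = -8533 - \sqrt{\left(\left(-5\right) \left(-1\right)\right)^{2} + 44944} = -8533 - \sqrt{5^{2} + 44944} = -8533 - \sqrt{25 + 44944} = -8533 - \sqrt{44969}$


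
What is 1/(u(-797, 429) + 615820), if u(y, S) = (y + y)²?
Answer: 1/3156656 ≈ 3.1679e-7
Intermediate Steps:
u(y, S) = 4*y² (u(y, S) = (2*y)² = 4*y²)
1/(u(-797, 429) + 615820) = 1/(4*(-797)² + 615820) = 1/(4*635209 + 615820) = 1/(2540836 + 615820) = 1/3156656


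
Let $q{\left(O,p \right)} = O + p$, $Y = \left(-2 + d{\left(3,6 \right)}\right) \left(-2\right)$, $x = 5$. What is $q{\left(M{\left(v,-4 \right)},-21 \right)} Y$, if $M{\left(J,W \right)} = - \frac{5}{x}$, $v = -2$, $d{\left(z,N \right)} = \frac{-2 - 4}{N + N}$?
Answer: $-110$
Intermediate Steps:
$d{\left(z,N \right)} = - \frac{3}{N}$ ($d{\left(z,N \right)} = - \frac{6}{2 N} = - 6 \frac{1}{2 N} = - \frac{3}{N}$)
$M{\left(J,W \right)} = -1$ ($M{\left(J,W \right)} = - \frac{5}{5} = \left(-5\right) \frac{1}{5} = -1$)
$Y = 5$ ($Y = \left(-2 - \frac{3}{6}\right) \left(-2\right) = \left(-2 - \frac{1}{2}\right) \left(-2\right) = \left(- \frac{5}{2}\right) \left(-2\right) = 5$)
$q{\left(M{\left(v,-4 \right)},-21 \right)} Y = \left(-1 - 21\right) 5 = \left(-22\right) 5 = -110$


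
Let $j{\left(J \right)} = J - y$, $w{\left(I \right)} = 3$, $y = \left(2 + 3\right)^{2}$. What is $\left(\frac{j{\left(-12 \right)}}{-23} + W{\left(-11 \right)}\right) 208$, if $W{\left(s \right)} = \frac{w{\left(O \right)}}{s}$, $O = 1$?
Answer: $\frac{70304}{253} \approx 277.88$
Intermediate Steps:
$y = 25$ ($y = 5^{2} = 25$)
$j{\left(J \right)} = -25 + J$ ($j{\left(J \right)} = J - 25 = -25 + J$)
$W{\left(s \right)} = \frac{3}{s}$
$\left(\frac{j{\left(-12 \right)}}{-23} + W{\left(-11 \right)}\right) 208 = \left(\frac{-25 - 12}{-23} + \frac{3}{-11}\right) 208 = \left(\left(-37\right) \left(- \frac{1}{23}\right) + 3 \left(- \frac{1}{11}\right)\right) 208 = \left(\frac{37}{23} - \frac{3}{11}\right) 208 = \frac{338}{253} \cdot 208 = \frac{70304}{253}$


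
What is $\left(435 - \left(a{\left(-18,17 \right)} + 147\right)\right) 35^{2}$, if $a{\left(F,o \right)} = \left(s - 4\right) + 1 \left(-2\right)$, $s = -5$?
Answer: $366275$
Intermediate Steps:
$a{\left(F,o \right)} = -11$ ($a{\left(F,o \right)} = \left(-5 - 4\right) + 1 \left(-2\right) = \left(-5 - 4\right) - 2 = -9 - 2 = -11$)
$\left(435 - \left(a{\left(-18,17 \right)} + 147\right)\right) 35^{2} = \left(435 - \left(-11 + 147\right)\right) 35^{2} = \left(435 - 136\right) 1225 = 299 \cdot 1225 = 366275$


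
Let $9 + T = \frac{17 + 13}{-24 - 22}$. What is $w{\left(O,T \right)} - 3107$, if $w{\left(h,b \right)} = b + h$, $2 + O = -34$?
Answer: $- \frac{72511}{23} \approx -3152.7$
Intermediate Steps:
$O = -36$ ($O = -2 - 34 = -36$)
$T = - \frac{222}{23}$ ($T = -9 + \frac{17 + 13}{-24 - 22} = -9 + \frac{30}{-46} = -9 + 30 \left(- \frac{1}{46}\right) = -9 - \frac{15}{23} = - \frac{222}{23} \approx -9.6522$)
$w{\left(O,T \right)} - 3107 = \left(- \frac{222}{23} - 36\right) - 3107 = - \frac{1050}{23} - 3107 = - \frac{72511}{23}$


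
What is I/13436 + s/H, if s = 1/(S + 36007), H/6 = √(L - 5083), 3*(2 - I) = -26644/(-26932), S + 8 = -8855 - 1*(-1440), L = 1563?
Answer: 33737/271393764 - I*√55/75461760 ≈ 0.00012431 - 9.8278e-8*I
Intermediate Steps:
S = -7423 (S = -8 + (-8855 - 1*(-1440)) = -8 + (-8855 + 1440) = -8 - 7415 = -7423)
I = 33737/20199 (I = 2 - (-26644)/(3*(-26932)) = 2 - (-26644)*(-1)/(3*26932) = 2 - ⅓*6661/6733 = 2 - 6661/20199 = 33737/20199 ≈ 1.6702)
H = 48*I*√55 (H = 6*√(1563 - 5083) = 6*√(-3520) = 6*(8*I*√55) = 48*I*√55 ≈ 355.98*I)
s = 1/28584 (s = 1/(-7423 + 36007) = 1/28584 ≈ 3.4985e-5)
I/13436 + s/H = (33737/20199)/13436 + 1/(28584*((48*I*√55))) = (33737/20199)*(1/13436) + (-I*√55/2640)/28584 = 33737/271393764 - I*√55/75461760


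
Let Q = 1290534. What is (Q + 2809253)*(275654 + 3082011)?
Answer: 13765711317355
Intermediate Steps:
(Q + 2809253)*(275654 + 3082011) = (1290534 + 2809253)*(275654 + 3082011) = 4099787*3357665 = 13765711317355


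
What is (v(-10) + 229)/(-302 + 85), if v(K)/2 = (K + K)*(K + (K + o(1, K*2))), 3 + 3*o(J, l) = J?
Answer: -3167/651 ≈ -4.8648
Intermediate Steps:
o(J, l) = -1 + J/3
v(K) = 4*K*(-⅔ + 2*K) (v(K) = 2*((K + K)*(K + (K + (-1 + (⅓)*1)))) = 2*((2*K)*(K + (K + (-1 + ⅓)))) = 2*((2*K)*(K + (K - ⅔))) = 2*((2*K)*(K + (-⅔ + K))) = 2*((2*K)*(-⅔ + 2*K)) = 2*(2*K*(-⅔ + 2*K)) = 4*K*(-⅔ + 2*K))
(v(-10) + 229)/(-302 + 85) = ((8/3)*(-10)*(-1 + 3*(-10)) + 229)/(-302 + 85) = ((8/3)*(-10)*(-1 - 30) + 229)/(-217) = ((8/3)*(-10)*(-31) + 229)*(-1/217) = (2480/3 + 229)*(-1/217) = (3167/3)*(-1/217) = -3167/651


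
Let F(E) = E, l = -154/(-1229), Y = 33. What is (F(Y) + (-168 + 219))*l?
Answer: 12936/1229 ≈ 10.526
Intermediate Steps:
l = 154/1229 (l = -154*(-1/1229) = 154/1229 ≈ 0.12531)
(F(Y) + (-168 + 219))*l = (33 + (-168 + 219))*(154/1229) = (33 + 51)*(154/1229) = 84*(154/1229) = 12936/1229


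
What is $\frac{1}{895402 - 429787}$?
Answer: $\frac{1}{465615} \approx 2.1477 \cdot 10^{-6}$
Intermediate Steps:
$\frac{1}{895402 - 429787} = \frac{1}{465615}$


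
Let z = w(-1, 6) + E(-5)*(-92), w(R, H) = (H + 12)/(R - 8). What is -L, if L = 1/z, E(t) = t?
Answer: -1/458 ≈ -0.0021834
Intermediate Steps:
w(R, H) = (12 + H)/(-8 + R)
z = 458 (z = (12 + 6)/(-8 - 1) - 5*(-92) = 18/(-9) + 460 = -1/9*18 + 460 = -2 + 460 = 458)
L = 1/458 ≈ 0.0021834
-L = -1*1/458 = -1/458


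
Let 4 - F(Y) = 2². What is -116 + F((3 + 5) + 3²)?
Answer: -116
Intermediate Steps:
F(Y) = 0 (F(Y) = 4 - 1*2² = 4 - 1*4 = 4 - 4 = 0)
-116 + F((3 + 5) + 3²) = -116 + 0 = -116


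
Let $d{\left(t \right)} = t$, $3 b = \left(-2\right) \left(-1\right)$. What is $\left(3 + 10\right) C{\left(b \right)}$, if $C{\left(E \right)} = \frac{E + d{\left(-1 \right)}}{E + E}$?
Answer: $- \frac{13}{4} \approx -3.25$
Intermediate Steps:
$b = \frac{2}{3}$ ($b = \frac{\left(-2\right) \left(-1\right)}{3} = \frac{1}{3} \cdot 2 = \frac{2}{3} \approx 0.66667$)
$C{\left(E \right)} = \frac{-1 + E}{2 E}$ ($C{\left(E \right)} = \frac{E - 1}{E + E} = \frac{-1 + E}{2 E}$)
$\left(3 + 10\right) C{\left(b \right)} = \left(3 + 10\right) \frac{-1 + \frac{2}{3}}{2 \cdot \frac{2}{3}} = 13 \cdot \frac{1}{2} \cdot \frac{3}{2} \left(- \frac{1}{3}\right) = 13 \left(- \frac{1}{4}\right) = - \frac{13}{4}$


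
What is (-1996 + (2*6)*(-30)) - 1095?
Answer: -3451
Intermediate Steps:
(-1996 + (2*6)*(-30)) - 1095 = (-1996 + 12*(-30)) - 1095 = (-1996 - 360) - 1095 = -2356 - 1095 = -3451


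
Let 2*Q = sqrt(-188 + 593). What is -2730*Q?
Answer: -12285*sqrt(5) ≈ -27470.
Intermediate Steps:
Q = 9*sqrt(5)/2 (Q = sqrt(-188 + 593)/2 = sqrt(405)/2 = (9*sqrt(5))/2 = 9*sqrt(5)/2 ≈ 10.062)
-2730*Q = -12285*sqrt(5)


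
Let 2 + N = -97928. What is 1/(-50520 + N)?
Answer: -1/148450 ≈ -6.7363e-6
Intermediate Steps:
N = -97930 (N = -2 - 97928 = -97930)
1/(-50520 + N) = 1/(-50520 - 97930) = 1/(-148450) = -1/148450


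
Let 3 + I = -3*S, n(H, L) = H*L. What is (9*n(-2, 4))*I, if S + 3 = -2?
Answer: -864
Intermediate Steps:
S = -5 (S = -3 - 2 = -5)
I = 12 (I = -3 - 3*(-5) = -3 + 15 = 12)
(9*n(-2, 4))*I = (9*(-2*4))*12 = (9*(-8))*12 = -72*12 = -864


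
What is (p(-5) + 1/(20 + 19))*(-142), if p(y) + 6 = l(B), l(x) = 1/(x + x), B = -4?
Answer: 135113/156 ≈ 866.11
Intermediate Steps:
l(x) = 1/(2*x)
p(y) = -49/8 (p(y) = -6 + (½)/(-4) = -6 + (½)*(-¼) = -6 - ⅛ = -49/8)
(p(-5) + 1/(20 + 19))*(-142) = (-49/8 + 1/(20 + 19))*(-142) = (-49/8 + 1/39)*(-142) = -1903/312*(-142) = 135113/156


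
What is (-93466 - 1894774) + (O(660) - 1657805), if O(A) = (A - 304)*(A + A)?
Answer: -3176125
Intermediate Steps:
O(A) = 2*A*(-304 + A) (O(A) = (-304 + A)*(2*A) = 2*A*(-304 + A))
(-93466 - 1894774) + (O(660) - 1657805) = (-93466 - 1894774) + (2*660*(-304 + 660) - 1657805) = -1988240 + (2*660*356 - 1657805) = -1988240 + (469920 - 1657805) = -1988240 - 1187885 = -3176125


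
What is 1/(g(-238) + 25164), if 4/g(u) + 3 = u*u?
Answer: 56641/1425314128 ≈ 3.9739e-5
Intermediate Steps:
g(u) = 4/(-3 + u²) (g(u) = 4/(-3 + u*u) = 4/(-3 + u²))
1/(g(-238) + 25164) = 1/(4/(-3 + (-238)²) + 25164) = 1/(4/(-3 + 56644) + 25164) = 1/(4/56641 + 25164) = 1/(1425314128/56641) = 56641/1425314128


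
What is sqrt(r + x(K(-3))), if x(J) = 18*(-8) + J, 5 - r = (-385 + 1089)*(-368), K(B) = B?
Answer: 3*sqrt(28770) ≈ 508.85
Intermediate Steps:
r = 259077 (r = 5 - (-385 + 1089)*(-368) = 5 - 704*(-368) = 5 - 1*(-259072) = 5 + 259072 = 259077)
x(J) = -144 + J
sqrt(r + x(K(-3))) = sqrt(259077 + (-144 - 3)) = sqrt(259077 - 147) = sqrt(258930) = 3*sqrt(28770)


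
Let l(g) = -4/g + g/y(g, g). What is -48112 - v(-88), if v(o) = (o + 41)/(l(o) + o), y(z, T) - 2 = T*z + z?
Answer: -356517872482/7410083 ≈ -48113.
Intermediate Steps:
y(z, T) = 2 + z + T*z (y(z, T) = 2 + (T*z + z) = 2 + (z + T*z) = 2 + z + T*z)
l(g) = -4/g + g/(2 + g + g²) (l(g) = -4/g + g/(2 + g + g*g) = -4/g + g/(2 + g + g²))
v(o) = (41 + o)/(o - 4/o + o/(2 + o + o²)) (v(o) = (o + 41)/((-4/o + o/(2 + o + o²)) + o) = (41 + o)/(o - 4/o + o/(2 + o + o²)))
-48112 - v(-88) = -48112 - (41 - 88)/(-88 - 4/(-88) - 88/(2 - 88 + (-88)²)) = -48112 - (-47)/(-88 - 4*(-1/88) - 88/(2 - 88 + 7744)) = -48112 - (-47)/(-88 + 1/22 - 88/7658) = -48112 - (-47)/(-88 + 1/22 - 88*1/7658) = -48112 - (-47)/(-88 + 1/22 - 44/3829) = -48112 - (-47)/(-7410083/84238) = -48112 - (-84238)*(-47)/7410083 = -48112 - 1*3959186/7410083 = -48112 - 3959186/7410083 = -356517872482/7410083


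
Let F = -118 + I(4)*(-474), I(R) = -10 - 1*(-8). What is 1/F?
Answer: 1/830 ≈ 0.0012048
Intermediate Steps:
I(R) = -2 (I(R) = -10 + 8 = -2)
F = 830 (F = -118 - 2*(-474) = -118 + 948 = 830)
1/F = 1/830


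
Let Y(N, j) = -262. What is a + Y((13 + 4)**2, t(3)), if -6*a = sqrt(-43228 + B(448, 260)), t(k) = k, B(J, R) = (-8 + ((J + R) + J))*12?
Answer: -262 - I*sqrt(7363)/3 ≈ -262.0 - 28.603*I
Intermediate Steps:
B(J, R) = -96 + 12*R + 24*J (B(J, R) = (-8 + (R + 2*J))*12 = (-8 + R + 2*J)*12 = -96 + 12*R + 24*J)
a = -I*sqrt(7363)/3 (a = -sqrt(-43228 + (-96 + 12*260 + 24*448))/6 = -sqrt(-43228 + (-96 + 3120 + 10752))/6 = -sqrt(-43228 + 13776)/6 = -I*sqrt(7363)/3 ≈ -28.603*I)
a + Y((13 + 4)**2, t(3)) = -I*sqrt(7363)/3 - 262 = -262 - I*sqrt(7363)/3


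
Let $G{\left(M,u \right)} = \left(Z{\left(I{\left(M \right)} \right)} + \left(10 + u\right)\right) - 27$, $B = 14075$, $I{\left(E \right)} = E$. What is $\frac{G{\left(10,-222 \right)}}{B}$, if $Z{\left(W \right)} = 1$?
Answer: $- \frac{238}{14075} \approx -0.016909$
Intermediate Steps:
$G{\left(M,u \right)} = -16 + u$ ($G{\left(M,u \right)} = \left(1 + \left(10 + u\right)\right) - 27 = \left(11 + u\right) - 27 = -16 + u$)
$\frac{G{\left(10,-222 \right)}}{B} = \frac{-16 - 222}{14075} = \left(-238\right) \frac{1}{14075} = - \frac{238}{14075}$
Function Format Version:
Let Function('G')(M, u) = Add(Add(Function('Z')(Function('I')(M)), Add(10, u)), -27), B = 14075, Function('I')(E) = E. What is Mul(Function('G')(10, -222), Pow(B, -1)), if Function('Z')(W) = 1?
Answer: Rational(-238, 14075) ≈ -0.016909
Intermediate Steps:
Function('G')(M, u) = Add(-16, u) (Function('G')(M, u) = Add(Add(1, Add(10, u)), -27) = Add(Add(11, u), -27) = Add(-16, u))
Mul(Function('G')(10, -222), Pow(B, -1)) = Mul(Add(-16, -222), Pow(14075, -1)) = Mul(-238, Rational(1, 14075)) = Rational(-238, 14075)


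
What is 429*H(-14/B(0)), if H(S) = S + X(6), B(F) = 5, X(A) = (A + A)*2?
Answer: 45474/5 ≈ 9094.8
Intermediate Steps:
X(A) = 4*A (X(A) = (2*A)*2 = 4*A)
H(S) = 24 + S (H(S) = S + 4*6 = S + 24 = 24 + S)
429*H(-14/B(0)) = 429*(24 - 14/5) = 429*(106/5) = 45474/5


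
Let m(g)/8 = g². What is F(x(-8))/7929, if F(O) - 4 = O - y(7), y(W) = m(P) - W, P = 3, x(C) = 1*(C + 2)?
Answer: -67/7929 ≈ -0.0084500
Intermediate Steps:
x(C) = 2 + C (x(C) = 1*(2 + C) = 2 + C)
m(g) = 8*g²
y(W) = 72 - W (y(W) = 8*3² - W = 8*9 - W = 72 - W)
F(O) = -61 + O (F(O) = 4 + (O - (72 - 1*7)) = 4 + (O - (72 - 7)) = 4 + (O - 1*65) = 4 + (O - 65) = 4 + (-65 + O) = -61 + O)
F(x(-8))/7929 = (-61 + (2 - 8))/7929 = (-61 - 6)*(1/7929) = -67*1/7929 = -67/7929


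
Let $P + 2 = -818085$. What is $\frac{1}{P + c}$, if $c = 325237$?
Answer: $- \frac{1}{492850} \approx -2.029 \cdot 10^{-6}$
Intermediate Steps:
$P = -818087$ ($P = -2 - 818085 = -818087$)
$\frac{1}{P + c} = \frac{1}{-818087 + 325237} = \frac{1}{-492850} = - \frac{1}{492850}$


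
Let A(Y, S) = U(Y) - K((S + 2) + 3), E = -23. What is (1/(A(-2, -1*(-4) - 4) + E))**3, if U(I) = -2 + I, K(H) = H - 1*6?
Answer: -1/17576 ≈ -5.6896e-5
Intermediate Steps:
K(H) = -6 + H (K(H) = H - 6 = -6 + H)
A(Y, S) = -1 + Y - S (A(Y, S) = (-2 + Y) - (-6 + ((S + 2) + 3)) = (-2 + Y) - (-6 + ((2 + S) + 3)) = (-2 + Y) - (-6 + (5 + S)) = (-2 + Y) - (-1 + S) = (-2 + Y) + (1 - S) = -1 + Y - S)
(1/(A(-2, -1*(-4) - 4) + E))**3 = (1/((-1 - 2 - (-1*(-4) - 4)) - 23))**3 = (1/((-1 - 2 - (4 - 4)) - 23))**3 = (1/((-1 - 2 - 1*0) - 23))**3 = (1/((-1 - 2 + 0) - 23))**3 = (1/(-3 - 23))**3 = (1/(-26))**3 = (-1/26)**3 = -1/17576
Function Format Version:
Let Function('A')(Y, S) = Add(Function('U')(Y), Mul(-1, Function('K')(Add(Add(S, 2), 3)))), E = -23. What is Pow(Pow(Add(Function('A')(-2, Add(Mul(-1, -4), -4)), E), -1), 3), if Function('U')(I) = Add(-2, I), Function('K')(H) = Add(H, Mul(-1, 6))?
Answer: Rational(-1, 17576) ≈ -5.6896e-5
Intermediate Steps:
Function('K')(H) = Add(-6, H) (Function('K')(H) = Add(H, -6) = Add(-6, H))
Function('A')(Y, S) = Add(-1, Y, Mul(-1, S)) (Function('A')(Y, S) = Add(Add(-2, Y), Mul(-1, Add(-6, Add(Add(S, 2), 3)))) = Add(Add(-2, Y), Mul(-1, Add(-6, Add(Add(2, S), 3)))) = Add(Add(-2, Y), Mul(-1, Add(-6, Add(5, S)))) = Add(Add(-2, Y), Mul(-1, Add(-1, S))) = Add(Add(-2, Y), Add(1, Mul(-1, S))) = Add(-1, Y, Mul(-1, S)))
Pow(Pow(Add(Function('A')(-2, Add(Mul(-1, -4), -4)), E), -1), 3) = Pow(Pow(Add(Add(-1, -2, Mul(-1, Add(Mul(-1, -4), -4))), -23), -1), 3) = Pow(Pow(Add(Add(-1, -2, Mul(-1, Add(4, -4))), -23), -1), 3) = Pow(Pow(Add(Add(-1, -2, Mul(-1, 0)), -23), -1), 3) = Pow(Pow(Add(Add(-1, -2, 0), -23), -1), 3) = Pow(Pow(Add(-3, -23), -1), 3) = Pow(Pow(-26, -1), 3) = Pow(Rational(-1, 26), 3) = Rational(-1, 17576)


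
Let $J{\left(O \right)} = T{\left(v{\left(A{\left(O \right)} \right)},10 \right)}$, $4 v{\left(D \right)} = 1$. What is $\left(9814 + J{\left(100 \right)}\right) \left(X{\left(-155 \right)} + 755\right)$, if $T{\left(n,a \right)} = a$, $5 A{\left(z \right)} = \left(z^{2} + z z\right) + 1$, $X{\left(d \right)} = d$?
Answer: $5894400$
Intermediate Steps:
$A{\left(z \right)} = \frac{1}{5} + \frac{2 z^{2}}{5}$ ($A{\left(z \right)} = \frac{\left(z^{2} + z z\right) + 1}{5} = \frac{\left(z^{2} + z^{2}\right) + 1}{5} = \frac{2 z^{2} + 1}{5} = \frac{1 + 2 z^{2}}{5} = \frac{1}{5} + \frac{2 z^{2}}{5}$)
$v{\left(D \right)} = \frac{1}{4}$ ($v{\left(D \right)} = \frac{1}{4} \cdot 1 = \frac{1}{4}$)
$J{\left(O \right)} = 10$
$\left(9814 + J{\left(100 \right)}\right) \left(X{\left(-155 \right)} + 755\right) = \left(9814 + 10\right) \left(-155 + 755\right) = 9824 \cdot 600 = 5894400$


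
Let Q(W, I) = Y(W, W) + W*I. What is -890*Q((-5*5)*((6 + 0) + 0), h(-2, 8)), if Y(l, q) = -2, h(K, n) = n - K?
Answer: 1336780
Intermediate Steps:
Q(W, I) = -2 + I*W (Q(W, I) = -2 + W*I = -2 + I*W)
-890*Q((-5*5)*((6 + 0) + 0), h(-2, 8)) = -890*(-2 + (8 - 1*(-2))*((-5*5)*((6 + 0) + 0))) = -890*(-2 + (8 + 2)*(-25*(6 + 0))) = -890*(-2 + 10*(-25*6)) = -890*(-2 + 10*(-150)) = -890*(-2 - 1500) = -890*(-1502) = 1336780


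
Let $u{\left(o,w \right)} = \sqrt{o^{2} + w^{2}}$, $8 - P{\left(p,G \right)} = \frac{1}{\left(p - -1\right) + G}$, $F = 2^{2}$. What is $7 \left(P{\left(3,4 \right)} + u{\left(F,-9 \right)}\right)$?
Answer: $\frac{441}{8} + 7 \sqrt{97} \approx 124.07$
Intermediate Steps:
$F = 4$
$P{\left(p,G \right)} = 8 - \frac{1}{1 + G + p}$ ($P{\left(p,G \right)} = 8 - \frac{1}{\left(p - -1\right) + G} = 8 - \frac{1}{\left(p + 1\right) + G} = 8 - \frac{1}{\left(1 + p\right) + G} = 8 - \frac{1}{1 + G + p}$)
$7 \left(P{\left(3,4 \right)} + u{\left(F,-9 \right)}\right) = 7 \left(\frac{7 + 8 \cdot 4 + 8 \cdot 3}{1 + 4 + 3} + \sqrt{4^{2} + \left(-9\right)^{2}}\right) = 7 \left(\frac{7 + 32 + 24}{8} + \sqrt{16 + 81}\right) = 7 \left(\frac{1}{8} \cdot 63 + \sqrt{97}\right) = 7 \left(\frac{63}{8} + \sqrt{97}\right) = \frac{441}{8} + 7 \sqrt{97}$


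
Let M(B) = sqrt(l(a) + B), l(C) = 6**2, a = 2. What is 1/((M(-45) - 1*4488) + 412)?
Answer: -4076/16613785 - 3*I/16613785 ≈ -0.00024534 - 1.8057e-7*I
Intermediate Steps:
l(C) = 36
M(B) = sqrt(36 + B)
1/((M(-45) - 1*4488) + 412) = 1/((sqrt(36 - 45) - 1*4488) + 412) = 1/((sqrt(-9) - 4488) + 412) = 1/((3*I - 4488) + 412) = 1/((-4488 + 3*I) + 412) = 1/(-4076 + 3*I) = (-4076 - 3*I)/16613785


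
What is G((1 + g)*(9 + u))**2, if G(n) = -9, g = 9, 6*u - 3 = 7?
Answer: 81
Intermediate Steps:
u = 5/3 (u = 1/2 + (1/6)*7 = 1/2 + 7/6 = 5/3 ≈ 1.6667)
G((1 + g)*(9 + u))**2 = (-9)**2 = 81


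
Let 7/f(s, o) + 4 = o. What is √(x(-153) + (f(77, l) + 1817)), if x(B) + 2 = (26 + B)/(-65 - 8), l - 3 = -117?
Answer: 21*√305667790/8614 ≈ 42.623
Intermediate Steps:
l = -114 (l = 3 - 117 = -114)
f(s, o) = 7/(-4 + o)
x(B) = -172/73 - B/73 (x(B) = -2 + (26 + B)/(-65 - 8) = -2 + (26 + B)/(-73) = -2 + (26 + B)*(-1/73) = -2 + (-26/73 - B/73) = -172/73 - B/73)
√(x(-153) + (f(77, l) + 1817)) = √((-172/73 - 1/73*(-153)) + (7/(-4 - 114) + 1817)) = √((-172/73 + 153/73) + (7/(-118) + 1817)) = √(-19/73 + (7*(-1/118) + 1817)) = √(-19/73 + (-7/118 + 1817)) = √(-19/73 + 214399/118) = √(15648885/8614) = 21*√305667790/8614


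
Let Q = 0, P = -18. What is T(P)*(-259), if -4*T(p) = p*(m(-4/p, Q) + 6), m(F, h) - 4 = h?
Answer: -11655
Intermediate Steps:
m(F, h) = 4 + h
T(p) = -5*p/2 (T(p) = -p*((4 + 0) + 6)/4 = -p*(4 + 6)/4 = -p*10/4 = -5*p/2)
T(P)*(-259) = -5/2*(-18)*(-259) = 45*(-259) = -11655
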